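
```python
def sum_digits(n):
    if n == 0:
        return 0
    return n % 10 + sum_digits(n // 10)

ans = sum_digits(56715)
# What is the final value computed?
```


sum_digits(56715)
= 5 + sum_digits(5671)
= 5 + 1 + sum_digits(567)
= 5 + 1 + 7 + sum_digits(56)
= 5 + 1 + 7 + 6 + sum_digits(5)
= 5 + 1 + 7 + 6 + 5 + sum_digits(0)
= 5 + 1 + 7 + 6 + 5 + 0
= 24


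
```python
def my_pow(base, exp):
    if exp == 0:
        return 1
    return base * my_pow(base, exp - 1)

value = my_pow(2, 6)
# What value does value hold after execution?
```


my_pow(2, 6)
= 2 * my_pow(2, 5)
= 2 * 2 * my_pow(2, 4)
= 2 * 2 * 2 * my_pow(2, 3)
= 2 * 2 * 2 * 2 * my_pow(2, 2)
= 2 * 2 * 2 * 2 * 2 * my_pow(2, 1)
= 2 * 2 * 2 * 2 * 2 * 2 * my_pow(2, 0)
= 2 * 2 * 2 * 2 * 2 * 2 * 1
= 64


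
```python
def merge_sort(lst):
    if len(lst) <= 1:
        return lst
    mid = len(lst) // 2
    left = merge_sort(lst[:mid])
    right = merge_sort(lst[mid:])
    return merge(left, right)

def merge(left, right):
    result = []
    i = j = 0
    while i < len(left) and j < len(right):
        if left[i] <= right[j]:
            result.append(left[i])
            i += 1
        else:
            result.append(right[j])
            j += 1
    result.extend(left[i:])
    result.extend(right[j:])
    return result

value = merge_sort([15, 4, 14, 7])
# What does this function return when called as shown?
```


merge_sort([15, 4, 14, 7])
Split into [15, 4] and [14, 7]
Left sorted: [4, 15]
Right sorted: [7, 14]
Merge [4, 15] and [7, 14]
= [4, 7, 14, 15]


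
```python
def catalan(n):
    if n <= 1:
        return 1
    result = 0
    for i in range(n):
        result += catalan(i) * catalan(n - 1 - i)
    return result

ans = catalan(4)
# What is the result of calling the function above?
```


catalan(4)
= sum of catalan(i) * catalan(4-1-i) for i in 0..3
First compute sub-values bottom-up:
  catalan(0) = 1, catalan(1) = 1
  catalan(2) = 1*1 + 1*1 = 2
  catalan(3) = 1*2 + 1*1 + 2*1 = 5
Now catalan(4):
  catalan(0)*catalan(3) = 1*5 = 5
  catalan(1)*catalan(2) = 1*2 = 2
  catalan(2)*catalan(1) = 2*1 = 2
  catalan(3)*catalan(0) = 5*1 = 5
= 5 + 2 + 2 + 5
= 14


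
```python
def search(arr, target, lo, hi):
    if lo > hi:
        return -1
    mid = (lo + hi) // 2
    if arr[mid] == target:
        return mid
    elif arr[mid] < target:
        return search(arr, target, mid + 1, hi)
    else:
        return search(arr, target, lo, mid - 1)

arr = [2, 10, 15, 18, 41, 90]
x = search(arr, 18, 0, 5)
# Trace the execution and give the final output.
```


search(arr, 18, 0, 5)
lo=0, hi=5, mid=2, arr[mid]=15
15 < 18, search right half
lo=3, hi=5, mid=4, arr[mid]=41
41 > 18, search left half
lo=3, hi=3, mid=3, arr[mid]=18
arr[3] == 18, found at index 3
= 3


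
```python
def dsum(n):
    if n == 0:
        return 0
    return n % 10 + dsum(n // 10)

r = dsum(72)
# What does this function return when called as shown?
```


dsum(72)
= 2 + dsum(7)
= 2 + 7 + dsum(0)
= 2 + 7 + 0
= 9


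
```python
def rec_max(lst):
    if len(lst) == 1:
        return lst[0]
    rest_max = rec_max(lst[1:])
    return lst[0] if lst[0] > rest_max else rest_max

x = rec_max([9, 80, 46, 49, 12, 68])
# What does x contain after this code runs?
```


rec_max([9, 80, 46, 49, 12, 68])
= compare 9 with rec_max([80, 46, 49, 12, 68])
= compare 80 with rec_max([46, 49, 12, 68])
= compare 46 with rec_max([49, 12, 68])
= compare 49 with rec_max([12, 68])
= compare 12 with rec_max([68])
Base: rec_max([68]) = 68
compare 12 with 68: max = 68
compare 49 with 68: max = 68
compare 46 with 68: max = 68
compare 80 with 68: max = 80
compare 9 with 80: max = 80
= 80


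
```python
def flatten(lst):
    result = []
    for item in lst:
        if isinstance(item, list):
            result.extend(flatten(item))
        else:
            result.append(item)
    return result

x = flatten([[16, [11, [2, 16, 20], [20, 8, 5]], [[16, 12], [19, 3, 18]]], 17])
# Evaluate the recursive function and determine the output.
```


flatten([[16, [11, [2, 16, 20], [20, 8, 5]], [[16, 12], [19, 3, 18]]], 17])
Processing each element:
  [16, [11, [2, 16, 20], [20, 8, 5]], [[16, 12], [19, 3, 18]]] is a list -> flatten recursively -> [16, 11, 2, 16, 20, 20, 8, 5, 16, 12, 19, 3, 18]
  17 is not a list -> append 17
= [16, 11, 2, 16, 20, 20, 8, 5, 16, 12, 19, 3, 18, 17]


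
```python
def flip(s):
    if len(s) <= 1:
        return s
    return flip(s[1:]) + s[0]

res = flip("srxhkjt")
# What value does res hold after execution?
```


flip("srxhkjt")
= flip("rxhkjt") + "s"
= flip("xhkjt") + "r" + "s"
= flip("hkjt") + "x" + "r" + "s"
= flip("kjt") + "h" + "x" + "r" + "s"
= flip("jt") + "k" + "h" + "x" + "r" + "s"
= flip("t") + "j" + "k" + "h" + "x" + "r" + "s"
= "t" + "j" + "k" + "h" + "x" + "r" + "s"
= "tjkhxrs"


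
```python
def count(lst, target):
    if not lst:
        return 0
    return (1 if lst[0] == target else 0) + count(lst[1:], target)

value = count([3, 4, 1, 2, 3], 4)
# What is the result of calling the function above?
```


count([3, 4, 1, 2, 3], 4)
lst[0]=3 != 4: 0 + count([4, 1, 2, 3], 4)
lst[0]=4 == 4: 1 + count([1, 2, 3], 4)
lst[0]=1 != 4: 0 + count([2, 3], 4)
lst[0]=2 != 4: 0 + count([3], 4)
lst[0]=3 != 4: 0 + count([], 4)
= 1


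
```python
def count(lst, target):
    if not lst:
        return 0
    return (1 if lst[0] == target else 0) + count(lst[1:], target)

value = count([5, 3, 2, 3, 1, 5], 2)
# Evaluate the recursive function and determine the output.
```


count([5, 3, 2, 3, 1, 5], 2)
lst[0]=5 != 2: 0 + count([3, 2, 3, 1, 5], 2)
lst[0]=3 != 2: 0 + count([2, 3, 1, 5], 2)
lst[0]=2 == 2: 1 + count([3, 1, 5], 2)
lst[0]=3 != 2: 0 + count([1, 5], 2)
lst[0]=1 != 2: 0 + count([5], 2)
lst[0]=5 != 2: 0 + count([], 2)
= 1


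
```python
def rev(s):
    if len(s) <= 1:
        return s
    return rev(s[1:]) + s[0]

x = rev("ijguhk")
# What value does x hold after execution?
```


rev("ijguhk")
= rev("jguhk") + "i"
= rev("guhk") + "j" + "i"
= rev("uhk") + "g" + "j" + "i"
= rev("hk") + "u" + "g" + "j" + "i"
= rev("k") + "h" + "u" + "g" + "j" + "i"
= "k" + "h" + "u" + "g" + "j" + "i"
= "khugji"


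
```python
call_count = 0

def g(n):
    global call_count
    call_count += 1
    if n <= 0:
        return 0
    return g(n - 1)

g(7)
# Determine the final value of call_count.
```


g(7) calls g(6) calls ... calls g(0)
Total calls: 7 + 1 (for base case) = 8


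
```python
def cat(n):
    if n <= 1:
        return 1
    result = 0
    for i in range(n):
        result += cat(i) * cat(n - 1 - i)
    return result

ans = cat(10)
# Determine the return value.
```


cat(10)
= sum of cat(i) * cat(10-1-i) for i in 0..9
First compute sub-values bottom-up:
  cat(0) = 1, cat(1) = 1
  cat(2) = 1*1 + 1*1 = 2
  cat(3) = 1*2 + 1*1 + 2*1 = 5
  cat(4) = 1*5 + 1*2 + 2*1 + 5*1 = 14
  cat(5) = 1*14 + 1*5 + 2*2 + 5*1 + 14*1 = 42
  cat(6) = 1*42 + 1*14 + 2*5 + 5*2 + 14*1 + 42*1 = 132
  cat(7) = 1*132 + 1*42 + 2*14 + 5*5 + 14*2 + 42*1 + 132*1 = 429
  cat(8) = 1*429 + 1*132 + 2*42 + 5*14 + 14*5 + 42*2 + 132*1 + 429*1 = 1430
  cat(9) = 1*1430 + 1*429 + 2*132 + 5*42 + 14*14 + 42*5 + 132*2 + 429*1 + 1430*1 = 4862
Now cat(10):
  cat(0)*cat(9) = 1*4862 = 4862
  cat(1)*cat(8) = 1*1430 = 1430
  cat(2)*cat(7) = 2*429 = 858
  cat(3)*cat(6) = 5*132 = 660
  cat(4)*cat(5) = 14*42 = 588
  cat(5)*cat(4) = 42*14 = 588
  cat(6)*cat(3) = 132*5 = 660
  cat(7)*cat(2) = 429*2 = 858
  cat(8)*cat(1) = 1430*1 = 1430
  cat(9)*cat(0) = 4862*1 = 4862
= 4862 + 1430 + 858 + 660 + 588 + 588 + 660 + 858 + 1430 + 4862
= 16796


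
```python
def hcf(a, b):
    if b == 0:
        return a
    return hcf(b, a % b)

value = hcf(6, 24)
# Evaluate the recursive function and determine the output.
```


hcf(6, 24)
= hcf(24, 6 % 24) = hcf(24, 6)
= hcf(6, 24 % 6) = hcf(6, 0)
b == 0, return a = 6


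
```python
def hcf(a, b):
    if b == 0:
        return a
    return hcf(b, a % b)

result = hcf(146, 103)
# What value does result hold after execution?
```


hcf(146, 103)
= hcf(103, 146 % 103) = hcf(103, 43)
= hcf(43, 103 % 43) = hcf(43, 17)
= hcf(17, 43 % 17) = hcf(17, 9)
= hcf(9, 17 % 9) = hcf(9, 8)
= hcf(8, 9 % 8) = hcf(8, 1)
= hcf(1, 8 % 1) = hcf(1, 0)
b == 0, return a = 1


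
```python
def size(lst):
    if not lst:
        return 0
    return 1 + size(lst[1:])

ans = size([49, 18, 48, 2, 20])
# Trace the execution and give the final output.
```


size([49, 18, 48, 2, 20])
= 1 + size([18, 48, 2, 20])
= 1 + 1 + size([48, 2, 20])
= 1 + 1 + 1 + size([2, 20])
= 1 + 1 + 1 + 1 + size([20])
= 1 + 1 + 1 + 1 + 1 + size([])
= 1 + 1 + 1 + 1 + 1 + 0
= 5


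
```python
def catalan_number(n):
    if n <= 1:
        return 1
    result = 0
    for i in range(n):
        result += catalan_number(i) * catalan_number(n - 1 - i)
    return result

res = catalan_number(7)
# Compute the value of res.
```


catalan_number(7)
= sum of catalan_number(i) * catalan_number(7-1-i) for i in 0..6
First compute sub-values bottom-up:
  catalan_number(0) = 1, catalan_number(1) = 1
  catalan_number(2) = 1*1 + 1*1 = 2
  catalan_number(3) = 1*2 + 1*1 + 2*1 = 5
  catalan_number(4) = 1*5 + 1*2 + 2*1 + 5*1 = 14
  catalan_number(5) = 1*14 + 1*5 + 2*2 + 5*1 + 14*1 = 42
  catalan_number(6) = 1*42 + 1*14 + 2*5 + 5*2 + 14*1 + 42*1 = 132
Now catalan_number(7):
  catalan_number(0)*catalan_number(6) = 1*132 = 132
  catalan_number(1)*catalan_number(5) = 1*42 = 42
  catalan_number(2)*catalan_number(4) = 2*14 = 28
  catalan_number(3)*catalan_number(3) = 5*5 = 25
  catalan_number(4)*catalan_number(2) = 14*2 = 28
  catalan_number(5)*catalan_number(1) = 42*1 = 42
  catalan_number(6)*catalan_number(0) = 132*1 = 132
= 132 + 42 + 28 + 25 + 28 + 42 + 132
= 429


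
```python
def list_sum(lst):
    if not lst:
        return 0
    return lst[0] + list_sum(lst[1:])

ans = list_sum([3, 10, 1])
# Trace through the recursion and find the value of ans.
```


list_sum([3, 10, 1])
= 3 + list_sum([10, 1])
= 3 + 10 + list_sum([1])
= 3 + 10 + 1 + list_sum([])
= 3 + 10 + 1 + 0
= 14


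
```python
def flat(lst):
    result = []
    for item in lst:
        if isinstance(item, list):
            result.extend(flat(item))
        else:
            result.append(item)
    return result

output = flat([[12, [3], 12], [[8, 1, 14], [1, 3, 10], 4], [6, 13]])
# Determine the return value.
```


flat([[12, [3], 12], [[8, 1, 14], [1, 3, 10], 4], [6, 13]])
Processing each element:
  [12, [3], 12] is a list -> flat recursively -> [12, 3, 12]
  [[8, 1, 14], [1, 3, 10], 4] is a list -> flat recursively -> [8, 1, 14, 1, 3, 10, 4]
  [6, 13] is a list -> flat recursively -> [6, 13]
= [12, 3, 12, 8, 1, 14, 1, 3, 10, 4, 6, 13]


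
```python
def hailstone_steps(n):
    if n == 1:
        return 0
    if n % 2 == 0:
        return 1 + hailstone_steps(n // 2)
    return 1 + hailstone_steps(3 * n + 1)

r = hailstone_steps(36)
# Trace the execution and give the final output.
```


hailstone_steps(36)
36 is even -> hailstone_steps(18)
18 is even -> hailstone_steps(9)
9 is odd -> 3*9+1 = 28 -> hailstone_steps(28)
28 is even -> hailstone_steps(14)
14 is even -> hailstone_steps(7)
7 is odd -> 3*7+1 = 22 -> hailstone_steps(22)
22 is even -> hailstone_steps(11)
11 is odd -> 3*11+1 = 34 -> hailstone_steps(34)
34 is even -> hailstone_steps(17)
17 is odd -> 3*17+1 = 52 -> hailstone_steps(52)
52 is even -> hailstone_steps(26)
26 is even -> hailstone_steps(13)
13 is odd -> 3*13+1 = 40 -> hailstone_steps(40)
40 is even -> hailstone_steps(20)
20 is even -> hailstone_steps(10)
10 is even -> hailstone_steps(5)
5 is odd -> 3*5+1 = 16 -> hailstone_steps(16)
16 is even -> hailstone_steps(8)
8 is even -> hailstone_steps(4)
4 is even -> hailstone_steps(2)
2 is even -> hailstone_steps(1)
Reached 1 after 21 steps
= 21


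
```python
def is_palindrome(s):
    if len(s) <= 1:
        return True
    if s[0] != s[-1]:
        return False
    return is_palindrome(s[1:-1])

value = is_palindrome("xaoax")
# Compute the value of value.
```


is_palindrome("xaoax")
"xaoax": s[0]='x' == s[-1]='x' -> is_palindrome("aoa")
"aoa": s[0]='a' == s[-1]='a' -> is_palindrome("o")
"o": len <= 1 -> True
= True


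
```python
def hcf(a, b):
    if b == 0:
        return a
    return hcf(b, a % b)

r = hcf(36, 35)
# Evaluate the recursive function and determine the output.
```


hcf(36, 35)
= hcf(35, 36 % 35) = hcf(35, 1)
= hcf(1, 35 % 1) = hcf(1, 0)
b == 0, return a = 1


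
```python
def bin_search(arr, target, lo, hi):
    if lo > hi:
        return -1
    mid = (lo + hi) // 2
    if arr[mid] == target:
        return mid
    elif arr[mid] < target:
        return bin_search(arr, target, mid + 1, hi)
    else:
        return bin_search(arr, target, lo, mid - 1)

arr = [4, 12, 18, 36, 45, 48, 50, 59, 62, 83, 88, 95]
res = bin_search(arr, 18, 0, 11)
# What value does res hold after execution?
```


bin_search(arr, 18, 0, 11)
lo=0, hi=11, mid=5, arr[mid]=48
48 > 18, search left half
lo=0, hi=4, mid=2, arr[mid]=18
arr[2] == 18, found at index 2
= 2


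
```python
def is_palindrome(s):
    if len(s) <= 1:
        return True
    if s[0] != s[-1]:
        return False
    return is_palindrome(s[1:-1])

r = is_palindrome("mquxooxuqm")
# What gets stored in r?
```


is_palindrome("mquxooxuqm")
"mquxooxuqm": s[0]='m' == s[-1]='m' -> is_palindrome("quxooxuq")
"quxooxuq": s[0]='q' == s[-1]='q' -> is_palindrome("uxooxu")
"uxooxu": s[0]='u' == s[-1]='u' -> is_palindrome("xoox")
"xoox": s[0]='x' == s[-1]='x' -> is_palindrome("oo")
"oo": s[0]='o' == s[-1]='o' -> is_palindrome("")
"": len <= 1 -> True
= True


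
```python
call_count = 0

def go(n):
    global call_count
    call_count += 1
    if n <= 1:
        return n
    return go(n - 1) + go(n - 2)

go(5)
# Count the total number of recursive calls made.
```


go(5) calls go(4) and go(3); each non-base call branches into two more.
Let C(k) = total number of calls made by go(k), including the call to go(k) itself.
Base cases: C(0) = 1, C(1) = 1
Recurrence: C(k) = 1 + C(k-1) + C(k-2)
  C(2) = 1 + C(1) + C(0) = 1 + 1 + 1 = 3
  C(3) = 1 + C(2) + C(1) = 1 + 3 + 1 = 5
  C(4) = 1 + C(3) + C(2) = 1 + 5 + 3 = 9
  C(5) = 1 + C(4) + C(3) = 1 + 9 + 5 = 15
Total calls = C(5) = 15


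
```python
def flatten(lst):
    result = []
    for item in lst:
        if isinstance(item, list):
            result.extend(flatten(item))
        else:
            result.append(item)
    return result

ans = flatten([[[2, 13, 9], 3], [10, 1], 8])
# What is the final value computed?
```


flatten([[[2, 13, 9], 3], [10, 1], 8])
Processing each element:
  [[2, 13, 9], 3] is a list -> flatten recursively -> [2, 13, 9, 3]
  [10, 1] is a list -> flatten recursively -> [10, 1]
  8 is not a list -> append 8
= [2, 13, 9, 3, 10, 1, 8]


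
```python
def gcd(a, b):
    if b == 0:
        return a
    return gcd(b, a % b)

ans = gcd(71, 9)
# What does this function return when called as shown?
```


gcd(71, 9)
= gcd(9, 71 % 9) = gcd(9, 8)
= gcd(8, 9 % 8) = gcd(8, 1)
= gcd(1, 8 % 1) = gcd(1, 0)
b == 0, return a = 1


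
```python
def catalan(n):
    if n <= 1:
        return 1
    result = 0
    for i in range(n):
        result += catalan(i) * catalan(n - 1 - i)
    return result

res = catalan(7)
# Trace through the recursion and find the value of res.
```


catalan(7)
= sum of catalan(i) * catalan(7-1-i) for i in 0..6
First compute sub-values bottom-up:
  catalan(0) = 1, catalan(1) = 1
  catalan(2) = 1*1 + 1*1 = 2
  catalan(3) = 1*2 + 1*1 + 2*1 = 5
  catalan(4) = 1*5 + 1*2 + 2*1 + 5*1 = 14
  catalan(5) = 1*14 + 1*5 + 2*2 + 5*1 + 14*1 = 42
  catalan(6) = 1*42 + 1*14 + 2*5 + 5*2 + 14*1 + 42*1 = 132
Now catalan(7):
  catalan(0)*catalan(6) = 1*132 = 132
  catalan(1)*catalan(5) = 1*42 = 42
  catalan(2)*catalan(4) = 2*14 = 28
  catalan(3)*catalan(3) = 5*5 = 25
  catalan(4)*catalan(2) = 14*2 = 28
  catalan(5)*catalan(1) = 42*1 = 42
  catalan(6)*catalan(0) = 132*1 = 132
= 132 + 42 + 28 + 25 + 28 + 42 + 132
= 429


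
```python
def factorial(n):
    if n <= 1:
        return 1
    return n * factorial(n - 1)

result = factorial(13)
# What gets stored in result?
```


factorial(13)
= 13 * factorial(12)
= 13 * 12 * factorial(11)
= 13 * 12 * 11 * factorial(10)
= 13 * 12 * 11 * 10 * factorial(9)
= 13 * 12 * 11 * 10 * 9 * factorial(8)
= 13 * 12 * 11 * 10 * 9 * 8 * factorial(7)
= 13 * 12 * 11 * 10 * 9 * 8 * 7 * factorial(6)
= 13 * 12 * 11 * 10 * 9 * 8 * 7 * 6 * factorial(5)
= 13 * 12 * 11 * 10 * 9 * 8 * 7 * 6 * 5 * factorial(4)
= 13 * 12 * 11 * 10 * 9 * 8 * 7 * 6 * 5 * 4 * factorial(3)
= 13 * 12 * 11 * 10 * 9 * 8 * 7 * 6 * 5 * 4 * 3 * factorial(2)
= 13 * 12 * 11 * 10 * 9 * 8 * 7 * 6 * 5 * 4 * 3 * 2 * factorial(1)
= 13 * 12 * 11 * 10 * 9 * 8 * 7 * 6 * 5 * 4 * 3 * 2 * 1
= 6227020800


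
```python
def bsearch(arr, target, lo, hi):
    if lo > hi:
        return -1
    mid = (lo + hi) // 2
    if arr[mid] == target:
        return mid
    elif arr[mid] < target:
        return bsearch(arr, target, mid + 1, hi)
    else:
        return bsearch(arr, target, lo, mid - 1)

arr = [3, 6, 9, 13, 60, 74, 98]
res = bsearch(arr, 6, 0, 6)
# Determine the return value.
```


bsearch(arr, 6, 0, 6)
lo=0, hi=6, mid=3, arr[mid]=13
13 > 6, search left half
lo=0, hi=2, mid=1, arr[mid]=6
arr[1] == 6, found at index 1
= 1


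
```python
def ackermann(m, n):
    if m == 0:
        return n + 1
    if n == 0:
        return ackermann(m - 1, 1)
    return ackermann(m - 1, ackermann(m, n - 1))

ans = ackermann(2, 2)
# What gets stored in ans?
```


ackermann(2, 2)
= ackermann(1, ackermann(2, 1))
First compute ackermann(2, 1) = 5
= ackermann(1, 5)
= 7


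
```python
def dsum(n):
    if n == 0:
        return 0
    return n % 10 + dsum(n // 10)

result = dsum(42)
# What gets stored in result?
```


dsum(42)
= 2 + dsum(4)
= 2 + 4 + dsum(0)
= 2 + 4 + 0
= 6


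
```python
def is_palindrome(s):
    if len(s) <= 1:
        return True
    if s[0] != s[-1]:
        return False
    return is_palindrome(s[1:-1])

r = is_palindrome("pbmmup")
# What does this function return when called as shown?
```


is_palindrome("pbmmup")
"pbmmup": s[0]='p' == s[-1]='p' -> is_palindrome("bmmu")
"bmmu": s[0]='b' != s[-1]='u' -> False
= False


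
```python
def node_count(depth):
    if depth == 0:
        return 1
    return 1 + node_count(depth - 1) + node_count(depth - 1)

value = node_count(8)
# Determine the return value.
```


node_count(8)
= 1 + node_count(7) + node_count(7)
= 1 + 2 * node_count(7)
node_count(k) = 2^(k+1) - 1
node_count(0) = 1
node_count(1) = 3
node_count(2) = 7
node_count(3) = 15
node_count(4) = 31
node_count(8) = 2^9 - 1 = 511


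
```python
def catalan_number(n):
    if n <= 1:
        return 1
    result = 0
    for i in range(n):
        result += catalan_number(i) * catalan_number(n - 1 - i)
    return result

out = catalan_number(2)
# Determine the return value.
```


catalan_number(2)
= sum of catalan_number(i) * catalan_number(2-1-i) for i in 0..1
  catalan_number(0)*catalan_number(1) = 1*1 = 1
  catalan_number(1)*catalan_number(0) = 1*1 = 1
= 1 + 1
= 2


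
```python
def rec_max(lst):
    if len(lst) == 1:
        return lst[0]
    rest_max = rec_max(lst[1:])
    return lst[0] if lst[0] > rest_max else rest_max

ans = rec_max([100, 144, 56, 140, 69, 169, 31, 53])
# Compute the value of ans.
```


rec_max([100, 144, 56, 140, 69, 169, 31, 53])
= compare 100 with rec_max([144, 56, 140, 69, 169, 31, 53])
= compare 144 with rec_max([56, 140, 69, 169, 31, 53])
= compare 56 with rec_max([140, 69, 169, 31, 53])
= compare 140 with rec_max([69, 169, 31, 53])
= compare 69 with rec_max([169, 31, 53])
= compare 169 with rec_max([31, 53])
= compare 31 with rec_max([53])
Base: rec_max([53]) = 53
compare 31 with 53: max = 53
compare 169 with 53: max = 169
compare 69 with 169: max = 169
compare 140 with 169: max = 169
compare 56 with 169: max = 169
compare 144 with 169: max = 169
compare 100 with 169: max = 169
= 169


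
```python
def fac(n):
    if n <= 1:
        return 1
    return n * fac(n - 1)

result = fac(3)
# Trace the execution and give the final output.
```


fac(3)
= 3 * fac(2)
= 3 * 2 * fac(1)
= 3 * 2 * 1
= 6


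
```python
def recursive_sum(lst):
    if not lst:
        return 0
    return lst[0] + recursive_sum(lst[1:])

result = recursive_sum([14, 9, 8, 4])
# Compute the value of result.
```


recursive_sum([14, 9, 8, 4])
= 14 + recursive_sum([9, 8, 4])
= 14 + 9 + recursive_sum([8, 4])
= 14 + 9 + 8 + recursive_sum([4])
= 14 + 9 + 8 + 4 + recursive_sum([])
= 14 + 9 + 8 + 4 + 0
= 35


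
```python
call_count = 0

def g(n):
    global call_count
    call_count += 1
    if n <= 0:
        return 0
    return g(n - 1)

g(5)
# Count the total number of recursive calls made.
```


g(5) calls g(4) calls ... calls g(0)
Total calls: 5 + 1 (for base case) = 6


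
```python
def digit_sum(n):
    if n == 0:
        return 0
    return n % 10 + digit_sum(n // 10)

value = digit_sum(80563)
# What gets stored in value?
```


digit_sum(80563)
= 3 + digit_sum(8056)
= 3 + 6 + digit_sum(805)
= 3 + 6 + 5 + digit_sum(80)
= 3 + 6 + 5 + 0 + digit_sum(8)
= 3 + 6 + 5 + 0 + 8 + digit_sum(0)
= 3 + 6 + 5 + 0 + 8 + 0
= 22


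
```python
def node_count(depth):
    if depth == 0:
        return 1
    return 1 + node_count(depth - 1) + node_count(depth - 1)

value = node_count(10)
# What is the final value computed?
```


node_count(10)
= 1 + node_count(9) + node_count(9)
= 1 + 2 * node_count(9)
node_count(k) = 2^(k+1) - 1
node_count(0) = 1
node_count(1) = 3
node_count(2) = 7
node_count(3) = 15
node_count(4) = 31
node_count(10) = 2^11 - 1 = 2047


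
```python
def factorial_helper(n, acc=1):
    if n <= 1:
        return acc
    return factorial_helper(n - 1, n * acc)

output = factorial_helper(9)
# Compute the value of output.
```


factorial_helper(9, 1)
= factorial_helper(8, 9 * 1) = factorial_helper(8, 9)
= factorial_helper(7, 8 * 9) = factorial_helper(7, 72)
= factorial_helper(6, 7 * 72) = factorial_helper(6, 504)
= factorial_helper(5, 6 * 504) = factorial_helper(5, 3024)
= factorial_helper(4, 5 * 3024) = factorial_helper(4, 15120)
= factorial_helper(3, 4 * 15120) = factorial_helper(3, 60480)
= factorial_helper(2, 3 * 60480) = factorial_helper(2, 181440)
= factorial_helper(1, 2 * 181440) = factorial_helper(1, 362880)
n <= 1, return acc = 362880


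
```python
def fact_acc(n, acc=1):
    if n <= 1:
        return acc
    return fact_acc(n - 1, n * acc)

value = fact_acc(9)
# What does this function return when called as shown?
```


fact_acc(9, 1)
= fact_acc(8, 9 * 1) = fact_acc(8, 9)
= fact_acc(7, 8 * 9) = fact_acc(7, 72)
= fact_acc(6, 7 * 72) = fact_acc(6, 504)
= fact_acc(5, 6 * 504) = fact_acc(5, 3024)
= fact_acc(4, 5 * 3024) = fact_acc(4, 15120)
= fact_acc(3, 4 * 15120) = fact_acc(3, 60480)
= fact_acc(2, 3 * 60480) = fact_acc(2, 181440)
= fact_acc(1, 2 * 181440) = fact_acc(1, 362880)
n <= 1, return acc = 362880


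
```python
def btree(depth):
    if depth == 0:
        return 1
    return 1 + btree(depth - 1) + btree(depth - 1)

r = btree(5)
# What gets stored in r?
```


btree(5)
= 1 + btree(4) + btree(4)
= 1 + 2 * btree(4)
btree(k) = 2^(k+1) - 1
btree(0) = 1
btree(1) = 3
btree(2) = 7
btree(3) = 15
btree(4) = 31
btree(5) = 2^6 - 1 = 63


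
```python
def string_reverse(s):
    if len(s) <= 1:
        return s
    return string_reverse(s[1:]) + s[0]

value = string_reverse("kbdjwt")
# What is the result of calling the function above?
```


string_reverse("kbdjwt")
= string_reverse("bdjwt") + "k"
= string_reverse("djwt") + "b" + "k"
= string_reverse("jwt") + "d" + "b" + "k"
= string_reverse("wt") + "j" + "d" + "b" + "k"
= string_reverse("t") + "w" + "j" + "d" + "b" + "k"
= "t" + "w" + "j" + "d" + "b" + "k"
= "twjdbk"


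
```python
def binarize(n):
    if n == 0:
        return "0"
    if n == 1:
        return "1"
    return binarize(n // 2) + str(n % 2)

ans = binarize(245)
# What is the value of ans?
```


binarize(245)
= binarize(122) + "1"
= binarize(61) + "0" + "1"
= binarize(30) + "1" + "0" + "1"
= binarize(15) + "0" + "1" + "0" + "1"
= binarize(7) + "1" + "0" + "1" + "0" + "1"
= binarize(3) + "1" + "1" + "0" + "1" + "0" + "1"
= binarize(1) + "1" + "1" + "1" + "0" + "1" + "0" + "1"
= "1" + "1" + "1" + "1" + "0" + "1" + "0" + "1"
= "11110101"


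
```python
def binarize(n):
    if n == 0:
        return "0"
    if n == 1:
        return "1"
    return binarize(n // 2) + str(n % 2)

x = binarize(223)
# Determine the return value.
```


binarize(223)
= binarize(111) + "1"
= binarize(55) + "1" + "1"
= binarize(27) + "1" + "1" + "1"
= binarize(13) + "1" + "1" + "1" + "1"
= binarize(6) + "1" + "1" + "1" + "1" + "1"
= binarize(3) + "0" + "1" + "1" + "1" + "1" + "1"
= binarize(1) + "1" + "0" + "1" + "1" + "1" + "1" + "1"
= "1" + "1" + "0" + "1" + "1" + "1" + "1" + "1"
= "11011111"


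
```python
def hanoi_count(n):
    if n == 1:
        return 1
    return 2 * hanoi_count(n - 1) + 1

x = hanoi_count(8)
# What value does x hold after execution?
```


hanoi_count(8)
= 2 * hanoi_count(7) + 1
= 2 * (2 * hanoi_count(6) + 1) + 1
= 2 * (2 * (2 * hanoi_count(5) + 1) + 1) + 1
= 2 * (2 * (2 * (2 * hanoi_count(4) + 1) + 1) + 1) + 1
= 2 * (2 * (2 * (2 * (2 * hanoi_count(3) + 1) + 1) + 1) + 1) + 1
= 2 * (2 * (2 * (2 * (2 * (2 * hanoi_count(2) + 1) + 1) + 1) + 1) + 1) + 1
= 2 * (2 * (2 * (2 * (2 * (2 * (2 * hanoi_count(1) + 1) + 1) + 1) + 1) + 1) + 1) + 1
Now compute bottom-up:
hanoi_count(1) = 1
hanoi_count(2) = 2 * 1 + 1 = 3
hanoi_count(3) = 2 * 3 + 1 = 7
hanoi_count(4) = 2 * 7 + 1 = 15
hanoi_count(5) = 2 * 15 + 1 = 31
hanoi_count(6) = 2 * 31 + 1 = 63
hanoi_count(7) = 2 * 63 + 1 = 127
hanoi_count(8) = 2 * 127 + 1 = 255
= 255


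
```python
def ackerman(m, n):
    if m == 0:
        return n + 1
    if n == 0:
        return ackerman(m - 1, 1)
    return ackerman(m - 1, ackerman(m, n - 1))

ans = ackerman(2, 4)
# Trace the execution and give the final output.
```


ackerman(2, 4)
= ackerman(1, ackerman(2, 3))
First compute ackerman(2, 3) = 9
= ackerman(1, 9)
= 11


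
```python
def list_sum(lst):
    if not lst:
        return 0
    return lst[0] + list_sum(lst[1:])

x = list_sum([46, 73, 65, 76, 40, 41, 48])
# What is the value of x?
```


list_sum([46, 73, 65, 76, 40, 41, 48])
= 46 + list_sum([73, 65, 76, 40, 41, 48])
= 46 + 73 + list_sum([65, 76, 40, 41, 48])
= 46 + 73 + 65 + list_sum([76, 40, 41, 48])
= 46 + 73 + 65 + 76 + list_sum([40, 41, 48])
= 46 + 73 + 65 + 76 + 40 + list_sum([41, 48])
= 46 + 73 + 65 + 76 + 40 + 41 + list_sum([48])
= 46 + 73 + 65 + 76 + 40 + 41 + 48 + list_sum([])
= 46 + 73 + 65 + 76 + 40 + 41 + 48 + 0
= 389


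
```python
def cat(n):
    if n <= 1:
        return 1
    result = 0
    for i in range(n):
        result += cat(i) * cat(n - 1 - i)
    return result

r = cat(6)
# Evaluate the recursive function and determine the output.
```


cat(6)
= sum of cat(i) * cat(6-1-i) for i in 0..5
First compute sub-values bottom-up:
  cat(0) = 1, cat(1) = 1
  cat(2) = 1*1 + 1*1 = 2
  cat(3) = 1*2 + 1*1 + 2*1 = 5
  cat(4) = 1*5 + 1*2 + 2*1 + 5*1 = 14
  cat(5) = 1*14 + 1*5 + 2*2 + 5*1 + 14*1 = 42
Now cat(6):
  cat(0)*cat(5) = 1*42 = 42
  cat(1)*cat(4) = 1*14 = 14
  cat(2)*cat(3) = 2*5 = 10
  cat(3)*cat(2) = 5*2 = 10
  cat(4)*cat(1) = 14*1 = 14
  cat(5)*cat(0) = 42*1 = 42
= 42 + 14 + 10 + 10 + 14 + 42
= 132


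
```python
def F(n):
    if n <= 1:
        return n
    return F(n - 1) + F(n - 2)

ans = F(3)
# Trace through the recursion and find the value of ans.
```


F(3)
= F(2) + F(1)
Computing bottom-up: F(0)=0, F(1)=1, F(2)=1, F(3)=2
= 2


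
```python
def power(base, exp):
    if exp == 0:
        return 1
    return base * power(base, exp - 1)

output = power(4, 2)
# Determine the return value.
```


power(4, 2)
= 4 * power(4, 1)
= 4 * 4 * power(4, 0)
= 4 * 4 * 1
= 16


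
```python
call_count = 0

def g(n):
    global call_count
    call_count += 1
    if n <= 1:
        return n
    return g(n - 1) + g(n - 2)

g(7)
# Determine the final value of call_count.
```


g(7) calls g(6) and g(5); each non-base call branches into two more.
Let C(k) = total number of calls made by g(k), including the call to g(k) itself.
Base cases: C(0) = 1, C(1) = 1
Recurrence: C(k) = 1 + C(k-1) + C(k-2)
  C(2) = 1 + C(1) + C(0) = 1 + 1 + 1 = 3
  C(3) = 1 + C(2) + C(1) = 1 + 3 + 1 = 5
  C(4) = 1 + C(3) + C(2) = 1 + 5 + 3 = 9
  C(5) = 1 + C(4) + C(3) = 1 + 9 + 5 = 15
  C(6) = 1 + C(5) + C(4) = 1 + 15 + 9 = 25
  C(7) = 1 + C(6) + C(5) = 1 + 25 + 15 = 41
Total calls = C(7) = 41


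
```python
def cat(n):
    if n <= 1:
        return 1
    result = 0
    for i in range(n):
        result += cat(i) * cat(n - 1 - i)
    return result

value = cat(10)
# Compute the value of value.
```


cat(10)
= sum of cat(i) * cat(10-1-i) for i in 0..9
First compute sub-values bottom-up:
  cat(0) = 1, cat(1) = 1
  cat(2) = 1*1 + 1*1 = 2
  cat(3) = 1*2 + 1*1 + 2*1 = 5
  cat(4) = 1*5 + 1*2 + 2*1 + 5*1 = 14
  cat(5) = 1*14 + 1*5 + 2*2 + 5*1 + 14*1 = 42
  cat(6) = 1*42 + 1*14 + 2*5 + 5*2 + 14*1 + 42*1 = 132
  cat(7) = 1*132 + 1*42 + 2*14 + 5*5 + 14*2 + 42*1 + 132*1 = 429
  cat(8) = 1*429 + 1*132 + 2*42 + 5*14 + 14*5 + 42*2 + 132*1 + 429*1 = 1430
  cat(9) = 1*1430 + 1*429 + 2*132 + 5*42 + 14*14 + 42*5 + 132*2 + 429*1 + 1430*1 = 4862
Now cat(10):
  cat(0)*cat(9) = 1*4862 = 4862
  cat(1)*cat(8) = 1*1430 = 1430
  cat(2)*cat(7) = 2*429 = 858
  cat(3)*cat(6) = 5*132 = 660
  cat(4)*cat(5) = 14*42 = 588
  cat(5)*cat(4) = 42*14 = 588
  cat(6)*cat(3) = 132*5 = 660
  cat(7)*cat(2) = 429*2 = 858
  cat(8)*cat(1) = 1430*1 = 1430
  cat(9)*cat(0) = 4862*1 = 4862
= 4862 + 1430 + 858 + 660 + 588 + 588 + 660 + 858 + 1430 + 4862
= 16796


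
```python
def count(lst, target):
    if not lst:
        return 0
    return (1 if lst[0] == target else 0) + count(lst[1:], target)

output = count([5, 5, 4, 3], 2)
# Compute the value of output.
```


count([5, 5, 4, 3], 2)
lst[0]=5 != 2: 0 + count([5, 4, 3], 2)
lst[0]=5 != 2: 0 + count([4, 3], 2)
lst[0]=4 != 2: 0 + count([3], 2)
lst[0]=3 != 2: 0 + count([], 2)
= 0


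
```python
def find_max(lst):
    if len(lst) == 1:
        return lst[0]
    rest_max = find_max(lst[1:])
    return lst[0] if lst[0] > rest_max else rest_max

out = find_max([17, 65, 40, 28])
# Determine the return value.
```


find_max([17, 65, 40, 28])
= compare 17 with find_max([65, 40, 28])
= compare 65 with find_max([40, 28])
= compare 40 with find_max([28])
Base: find_max([28]) = 28
compare 40 with 28: max = 40
compare 65 with 40: max = 65
compare 17 with 65: max = 65
= 65


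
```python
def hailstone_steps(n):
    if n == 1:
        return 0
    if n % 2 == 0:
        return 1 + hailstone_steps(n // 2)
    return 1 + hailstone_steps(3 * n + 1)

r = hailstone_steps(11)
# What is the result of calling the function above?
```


hailstone_steps(11)
11 is odd -> 3*11+1 = 34 -> hailstone_steps(34)
34 is even -> hailstone_steps(17)
17 is odd -> 3*17+1 = 52 -> hailstone_steps(52)
52 is even -> hailstone_steps(26)
26 is even -> hailstone_steps(13)
13 is odd -> 3*13+1 = 40 -> hailstone_steps(40)
40 is even -> hailstone_steps(20)
20 is even -> hailstone_steps(10)
10 is even -> hailstone_steps(5)
5 is odd -> 3*5+1 = 16 -> hailstone_steps(16)
16 is even -> hailstone_steps(8)
8 is even -> hailstone_steps(4)
4 is even -> hailstone_steps(2)
2 is even -> hailstone_steps(1)
Reached 1 after 14 steps
= 14


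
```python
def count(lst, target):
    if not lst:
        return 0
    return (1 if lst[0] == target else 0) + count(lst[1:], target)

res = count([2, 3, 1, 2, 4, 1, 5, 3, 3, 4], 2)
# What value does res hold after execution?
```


count([2, 3, 1, 2, 4, 1, 5, 3, 3, 4], 2)
lst[0]=2 == 2: 1 + count([3, 1, 2, 4, 1, 5, 3, 3, 4], 2)
lst[0]=3 != 2: 0 + count([1, 2, 4, 1, 5, 3, 3, 4], 2)
lst[0]=1 != 2: 0 + count([2, 4, 1, 5, 3, 3, 4], 2)
lst[0]=2 == 2: 1 + count([4, 1, 5, 3, 3, 4], 2)
lst[0]=4 != 2: 0 + count([1, 5, 3, 3, 4], 2)
lst[0]=1 != 2: 0 + count([5, 3, 3, 4], 2)
lst[0]=5 != 2: 0 + count([3, 3, 4], 2)
lst[0]=3 != 2: 0 + count([3, 4], 2)
lst[0]=3 != 2: 0 + count([4], 2)
lst[0]=4 != 2: 0 + count([], 2)
= 2


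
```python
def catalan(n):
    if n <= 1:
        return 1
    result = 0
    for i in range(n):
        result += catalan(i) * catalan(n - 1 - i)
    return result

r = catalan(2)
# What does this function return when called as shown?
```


catalan(2)
= sum of catalan(i) * catalan(2-1-i) for i in 0..1
  catalan(0)*catalan(1) = 1*1 = 1
  catalan(1)*catalan(0) = 1*1 = 1
= 1 + 1
= 2


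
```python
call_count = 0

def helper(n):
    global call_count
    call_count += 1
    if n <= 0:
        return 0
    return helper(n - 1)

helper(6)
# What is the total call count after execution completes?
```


helper(6) calls helper(5) calls ... calls helper(0)
Total calls: 6 + 1 (for base case) = 7


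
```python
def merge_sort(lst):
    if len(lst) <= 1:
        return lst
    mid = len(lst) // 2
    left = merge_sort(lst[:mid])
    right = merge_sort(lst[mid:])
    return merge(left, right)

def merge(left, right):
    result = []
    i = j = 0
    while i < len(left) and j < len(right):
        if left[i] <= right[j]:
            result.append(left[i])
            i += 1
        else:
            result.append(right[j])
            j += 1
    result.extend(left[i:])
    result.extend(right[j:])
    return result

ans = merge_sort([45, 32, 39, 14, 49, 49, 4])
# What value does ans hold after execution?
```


merge_sort([45, 32, 39, 14, 49, 49, 4])
Split into [45, 32, 39] and [14, 49, 49, 4]
Left sorted: [32, 39, 45]
Right sorted: [4, 14, 49, 49]
Merge [32, 39, 45] and [4, 14, 49, 49]
= [4, 14, 32, 39, 45, 49, 49]


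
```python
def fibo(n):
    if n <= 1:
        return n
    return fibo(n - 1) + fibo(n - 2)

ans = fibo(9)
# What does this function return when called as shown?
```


fibo(9)
= fibo(8) + fibo(7)
= (fibo(7) + fibo(6)) + fibo(7)
Computing bottom-up: fibo(0)=0, fibo(1)=1, fibo(2)=1, fibo(3)=2, fibo(4)=3, fibo(5)=5, fibo(6)=8, fibo(7)=13, fibo(8)=21, fibo(9)=34
= 34


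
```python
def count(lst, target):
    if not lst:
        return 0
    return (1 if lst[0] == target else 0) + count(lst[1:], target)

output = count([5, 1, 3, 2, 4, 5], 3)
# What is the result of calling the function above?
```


count([5, 1, 3, 2, 4, 5], 3)
lst[0]=5 != 3: 0 + count([1, 3, 2, 4, 5], 3)
lst[0]=1 != 3: 0 + count([3, 2, 4, 5], 3)
lst[0]=3 == 3: 1 + count([2, 4, 5], 3)
lst[0]=2 != 3: 0 + count([4, 5], 3)
lst[0]=4 != 3: 0 + count([5], 3)
lst[0]=5 != 3: 0 + count([], 3)
= 1


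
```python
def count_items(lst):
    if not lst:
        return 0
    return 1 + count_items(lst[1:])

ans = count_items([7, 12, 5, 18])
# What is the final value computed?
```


count_items([7, 12, 5, 18])
= 1 + count_items([12, 5, 18])
= 1 + 1 + count_items([5, 18])
= 1 + 1 + 1 + count_items([18])
= 1 + 1 + 1 + 1 + count_items([])
= 1 + 1 + 1 + 1 + 0
= 4


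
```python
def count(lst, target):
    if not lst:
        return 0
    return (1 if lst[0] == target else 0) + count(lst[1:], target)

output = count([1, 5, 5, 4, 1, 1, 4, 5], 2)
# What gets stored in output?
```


count([1, 5, 5, 4, 1, 1, 4, 5], 2)
lst[0]=1 != 2: 0 + count([5, 5, 4, 1, 1, 4, 5], 2)
lst[0]=5 != 2: 0 + count([5, 4, 1, 1, 4, 5], 2)
lst[0]=5 != 2: 0 + count([4, 1, 1, 4, 5], 2)
lst[0]=4 != 2: 0 + count([1, 1, 4, 5], 2)
lst[0]=1 != 2: 0 + count([1, 4, 5], 2)
lst[0]=1 != 2: 0 + count([4, 5], 2)
lst[0]=4 != 2: 0 + count([5], 2)
lst[0]=5 != 2: 0 + count([], 2)
= 0


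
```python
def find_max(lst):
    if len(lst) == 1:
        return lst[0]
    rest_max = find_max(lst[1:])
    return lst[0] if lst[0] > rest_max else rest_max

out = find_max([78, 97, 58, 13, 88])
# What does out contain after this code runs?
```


find_max([78, 97, 58, 13, 88])
= compare 78 with find_max([97, 58, 13, 88])
= compare 97 with find_max([58, 13, 88])
= compare 58 with find_max([13, 88])
= compare 13 with find_max([88])
Base: find_max([88]) = 88
compare 13 with 88: max = 88
compare 58 with 88: max = 88
compare 97 with 88: max = 97
compare 78 with 97: max = 97
= 97


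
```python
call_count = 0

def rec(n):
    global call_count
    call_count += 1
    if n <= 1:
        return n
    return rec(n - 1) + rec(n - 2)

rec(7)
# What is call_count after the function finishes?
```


rec(7) calls rec(6) and rec(5); each non-base call branches into two more.
Let C(k) = total number of calls made by rec(k), including the call to rec(k) itself.
Base cases: C(0) = 1, C(1) = 1
Recurrence: C(k) = 1 + C(k-1) + C(k-2)
  C(2) = 1 + C(1) + C(0) = 1 + 1 + 1 = 3
  C(3) = 1 + C(2) + C(1) = 1 + 3 + 1 = 5
  C(4) = 1 + C(3) + C(2) = 1 + 5 + 3 = 9
  C(5) = 1 + C(4) + C(3) = 1 + 9 + 5 = 15
  C(6) = 1 + C(5) + C(4) = 1 + 15 + 9 = 25
  C(7) = 1 + C(6) + C(5) = 1 + 25 + 15 = 41
Total calls = C(7) = 41


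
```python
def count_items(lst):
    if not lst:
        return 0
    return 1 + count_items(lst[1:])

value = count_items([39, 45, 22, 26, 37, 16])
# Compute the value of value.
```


count_items([39, 45, 22, 26, 37, 16])
= 1 + count_items([45, 22, 26, 37, 16])
= 1 + 1 + count_items([22, 26, 37, 16])
= 1 + 1 + 1 + count_items([26, 37, 16])
= 1 + 1 + 1 + 1 + count_items([37, 16])
= 1 + 1 + 1 + 1 + 1 + count_items([16])
= 1 + 1 + 1 + 1 + 1 + 1 + count_items([])
= 1 + 1 + 1 + 1 + 1 + 1 + 0
= 6


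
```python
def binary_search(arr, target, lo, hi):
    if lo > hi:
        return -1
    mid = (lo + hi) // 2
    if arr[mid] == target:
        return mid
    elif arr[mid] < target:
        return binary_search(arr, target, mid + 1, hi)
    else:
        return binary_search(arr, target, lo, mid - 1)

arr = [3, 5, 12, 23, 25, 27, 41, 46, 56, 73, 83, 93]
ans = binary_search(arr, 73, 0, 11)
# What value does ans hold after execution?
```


binary_search(arr, 73, 0, 11)
lo=0, hi=11, mid=5, arr[mid]=27
27 < 73, search right half
lo=6, hi=11, mid=8, arr[mid]=56
56 < 73, search right half
lo=9, hi=11, mid=10, arr[mid]=83
83 > 73, search left half
lo=9, hi=9, mid=9, arr[mid]=73
arr[9] == 73, found at index 9
= 9


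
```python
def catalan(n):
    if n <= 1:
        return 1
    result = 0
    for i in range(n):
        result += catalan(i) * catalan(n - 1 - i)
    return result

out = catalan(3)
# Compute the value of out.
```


catalan(3)
= sum of catalan(i) * catalan(3-1-i) for i in 0..2
First compute sub-values bottom-up:
  catalan(0) = 1, catalan(1) = 1
  catalan(2) = 1*1 + 1*1 = 2
Now catalan(3):
  catalan(0)*catalan(2) = 1*2 = 2
  catalan(1)*catalan(1) = 1*1 = 1
  catalan(2)*catalan(0) = 2*1 = 2
= 2 + 1 + 2
= 5


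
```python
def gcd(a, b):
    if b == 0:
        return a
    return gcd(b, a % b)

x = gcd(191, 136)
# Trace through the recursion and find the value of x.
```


gcd(191, 136)
= gcd(136, 191 % 136) = gcd(136, 55)
= gcd(55, 136 % 55) = gcd(55, 26)
= gcd(26, 55 % 26) = gcd(26, 3)
= gcd(3, 26 % 3) = gcd(3, 2)
= gcd(2, 3 % 2) = gcd(2, 1)
= gcd(1, 2 % 1) = gcd(1, 0)
b == 0, return a = 1


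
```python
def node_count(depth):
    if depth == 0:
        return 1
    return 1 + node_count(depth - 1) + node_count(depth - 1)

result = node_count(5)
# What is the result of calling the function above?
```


node_count(5)
= 1 + node_count(4) + node_count(4)
= 1 + 2 * node_count(4)
node_count(k) = 2^(k+1) - 1
node_count(0) = 1
node_count(1) = 3
node_count(2) = 7
node_count(3) = 15
node_count(4) = 31
node_count(5) = 2^6 - 1 = 63


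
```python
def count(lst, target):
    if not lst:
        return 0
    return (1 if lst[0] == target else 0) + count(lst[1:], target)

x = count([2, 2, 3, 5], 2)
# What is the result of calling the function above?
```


count([2, 2, 3, 5], 2)
lst[0]=2 == 2: 1 + count([2, 3, 5], 2)
lst[0]=2 == 2: 1 + count([3, 5], 2)
lst[0]=3 != 2: 0 + count([5], 2)
lst[0]=5 != 2: 0 + count([], 2)
= 2


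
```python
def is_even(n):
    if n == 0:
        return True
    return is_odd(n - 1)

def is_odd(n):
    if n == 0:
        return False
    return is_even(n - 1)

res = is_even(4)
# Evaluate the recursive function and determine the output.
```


is_even(4)
= is_odd(3)
= is_even(2)
= is_odd(1)
= is_even(0)
n == 0: return True
= True


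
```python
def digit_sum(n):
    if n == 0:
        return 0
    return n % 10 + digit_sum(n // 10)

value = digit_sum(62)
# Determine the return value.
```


digit_sum(62)
= 2 + digit_sum(6)
= 2 + 6 + digit_sum(0)
= 2 + 6 + 0
= 8
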